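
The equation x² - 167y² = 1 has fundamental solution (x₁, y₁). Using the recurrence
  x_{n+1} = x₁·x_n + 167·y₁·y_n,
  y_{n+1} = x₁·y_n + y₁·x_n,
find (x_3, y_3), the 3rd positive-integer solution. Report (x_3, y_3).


Step 1: Find the fundamental solution (x₁, y₁) of x² - 167y² = 1.
  Expand √167 as a continued fraction. a₀ = ⌊√167⌋ = 12; iterate m_{k+1} = d_k·a_k − m_k, d_{k+1} = (167 − m_{k+1}²)/d_k, a_{k+1} = ⌊(a₀ + m_{k+1})/d_{k+1}⌋ (starting m₀ = 0, d₀ = 1), with convergents p_k = a_k·p_{k-1} + p_{k-2}, q_k = a_k·q_{k-1} + q_{k-2} (p₋₁ = 1, q₋₁ = 0):
  k = 0: a₀ = 12; p₀/q₀ = 12/1; p₀² − 167·q₀² = 144 − 167 = -23.
  k = 1: m = 12, d = 23, a = ⌊(12 + 12)/23⌋ = 1; p/q = (1·12 + 1)/(1·1 + 0) = 13/1; p² − 167·q² = 169 − 167 = 2.
  k = 2: m = 11, d = 2, a = ⌊(12 + 11)/2⌋ = 11; p/q = (11·13 + 12)/(11·1 + 1) = 155/12; p² − 167·q² = 24025 − 24048 = -23.
  k = 3: m = 11, d = 23, a = ⌊(12 + 11)/23⌋ = 1; p/q = (1·155 + 13)/(1·12 + 1) = 168/13; p² − 167·q² = 28224 − 28223 = 1.
  The first convergent with p² − 167·q² = 1 gives the fundamental solution (x₁, y₁) = (168, 13).
Step 2: Apply the recurrence (x_{n+1}, y_{n+1}) = (x₁x_n + 167y₁y_n, x₁y_n + y₁x_n) repeatedly.
  From (x_1, y_1) = (168, 13): x_2 = 168·168 + 167·13·13 = 56447; y_2 = 168·13 + 13·168 = 4368.
  From (x_2, y_2) = (56447, 4368): x_3 = 168·56447 + 167·13·4368 = 18966024; y_3 = 168·4368 + 13·56447 = 1467635.
Step 3: Verify x_3² - 167·y_3² = 359710066368576 - 359710066368575 = 1 (should be 1). ✓

(x_1, y_1) = (168, 13); (x_3, y_3) = (18966024, 1467635).


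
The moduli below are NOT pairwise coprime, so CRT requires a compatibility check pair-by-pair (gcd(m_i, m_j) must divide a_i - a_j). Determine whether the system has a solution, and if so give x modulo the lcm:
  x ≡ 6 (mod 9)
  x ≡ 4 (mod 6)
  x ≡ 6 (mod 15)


Moduli 9, 6, 15 are not pairwise coprime, so CRT works modulo lcm(m_i) when all pairwise compatibility conditions hold.
Pairwise compatibility: gcd(m_i, m_j) must divide a_i - a_j for every pair.
Merge one congruence at a time:
  Start: x ≡ 6 (mod 9).
  Combine with x ≡ 4 (mod 6): gcd(9, 6) = 3, and 4 - 6 = -2 is NOT divisible by 3.
    ⇒ system is inconsistent (no integer solution).

No solution (the system is inconsistent).


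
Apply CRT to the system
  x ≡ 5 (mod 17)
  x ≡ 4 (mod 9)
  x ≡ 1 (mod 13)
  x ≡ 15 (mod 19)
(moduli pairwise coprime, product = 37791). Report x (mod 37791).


Product of moduli M = 17 · 9 · 13 · 19 = 37791.
Merge one congruence at a time:
  Start: x ≡ 5 (mod 17).
  Combine with x ≡ 4 (mod 9); new modulus lcm = 153.
    Write x = 5 + 17·t and substitute into x ≡ 4 (mod 9): 17·t ≡ 4 − 5 = -1 (mod 9).
    Reduce coefficients mod 9: 8·t ≡ 8 (mod 9).
    The inverse of 8 mod 9 is 8 (since 8·8 = 64 = 7·9 + 1), so t ≡ 8·8 = 64 ≡ 1 (mod 9).
    Then x = 5 + 17·1 = 22, valid modulo lcm(17, 9) = 153: x ≡ 22 (mod 153).
  Combine with x ≡ 1 (mod 13); new modulus lcm = 1989.
    Write x = 22 + 153·t and substitute into x ≡ 1 (mod 13): 153·t ≡ 1 − 22 = -21 (mod 13).
    Reduce coefficients mod 13: 10·t ≡ 5 (mod 13).
    The inverse of 10 mod 13 is 4 (since 10·4 = 40 = 3·13 + 1), so t ≡ 4·5 = 20 ≡ 7 (mod 13).
    Then x = 22 + 153·7 = 1093, valid modulo lcm(153, 13) = 1989: x ≡ 1093 (mod 1989).
  Combine with x ≡ 15 (mod 19); new modulus lcm = 37791.
    Write x = 1093 + 1989·t and substitute into x ≡ 15 (mod 19): 1989·t ≡ 15 − 1093 = -1078 (mod 19).
    Reduce coefficients mod 19: 13·t ≡ 5 (mod 19).
    The inverse of 13 mod 19 is 3 (since 13·3 = 39 = 2·19 + 1), so t ≡ 3·5 = 15 ≡ 15 (mod 19).
    Then x = 1093 + 1989·15 = 30928, valid modulo lcm(1989, 19) = 37791: x ≡ 30928 (mod 37791).
Verify against each original: 30928 mod 17 = 5, 30928 mod 9 = 4, 30928 mod 13 = 1, 30928 mod 19 = 15.

x ≡ 30928 (mod 37791).


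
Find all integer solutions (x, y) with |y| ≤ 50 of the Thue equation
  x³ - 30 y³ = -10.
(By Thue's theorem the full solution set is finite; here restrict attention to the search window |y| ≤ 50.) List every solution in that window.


The equation is x³ - 30y³ = -10. For fixed y, x³ = 30·y³ − 10, so a solution requires the RHS to be a perfect cube.
Strategy: iterate y from -50 to 50, compute RHS = 30·y³ − 10, and check whether it is a (positive or negative) perfect cube.
Check small values of y:
  y = 0: RHS = -10 is not a perfect cube.
  y = 1: RHS = 20 is not a perfect cube.
  y = -1: RHS = -40 is not a perfect cube.
  y = 2: RHS = 230 is not a perfect cube.
  y = -2: RHS = -250 is not a perfect cube.
  y = 3: RHS = 800 is not a perfect cube.
  y = -3: RHS = -820 is not a perfect cube.
Continuing the search up to |y| = 50 finds no solutions either.
No (x, y) in the scanned range satisfies the equation.

No integer solutions with |y| ≤ 50.


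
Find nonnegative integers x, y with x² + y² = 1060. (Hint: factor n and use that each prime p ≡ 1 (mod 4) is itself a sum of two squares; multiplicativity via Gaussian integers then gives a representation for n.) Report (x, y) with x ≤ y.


Step 1: Factor n = 1060 = 2^2 · 5 · 53.
Step 2: Check the mod-4 condition on each prime factor: 2 = 2 (special); 5 ≡ 1 (mod 4), exponent 1; 53 ≡ 1 (mod 4), exponent 1.
All primes ≡ 3 (mod 4) appear to even exponent (or don't appear), so by the two-squares theorem n IS expressible as a sum of two squares.
Step 3: Build a representation. Group n = k² · m with k = 2 and m = 5 · 53 = 265 (a product of primes ≡ 1 (mod 4)); a representation of m scales to one of n via (k·x)² + (k·y)² = k²(x² + y²). Each prime p ≡ 1 (mod 4) is itself a sum of two squares; find a² by testing p − a² for a perfect square:
  5: 5 − 1² = 4 = 2² ⇒ 5 = 1² + 2².
  53: 53 − 1² = 52, 53 − 2² = 49 = 7² ⇒ 53 = 2² + 7².
  Combine using the Brahmagupta–Fibonacci identity (a² + b²)(c² + d²) = (ac − bd)² + (ad + bc)² = (ac + bd)² + (ad − bc)²:
  5 · 53 = 265: from (1² + 2²)(2² + 7²), take (1·2 − 2·7, 1·7 + 2·2) = (2 − 14, 7 + 4) = (-12, 11); dropping signs (only squares matter) gives (12, 11); check 12² + 11² = 144 + 121 = 265 ✓.
  Scale by k = 2: (2·12, 2·11) = (24, 22).
Step 4: Order so x ≤ y and verify: 22² + 24² = 484 + 576 = 1060 = n. ✓

n = 1060 = 22² + 24² (one valid representation with x ≤ y).


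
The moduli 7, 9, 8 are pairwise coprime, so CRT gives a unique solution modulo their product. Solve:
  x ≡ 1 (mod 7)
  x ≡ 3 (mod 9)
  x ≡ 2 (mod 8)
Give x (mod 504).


Moduli 7, 9, 8 are pairwise coprime; by CRT there is a unique solution modulo M = 7 · 9 · 8 = 504.
Solve pairwise, accumulating the modulus:
  Start with x ≡ 1 (mod 7).
  Combine with x ≡ 3 (mod 9): since gcd(7, 9) = 1, we get a unique residue mod 63.
    Write x = 1 + 7·t and substitute into x ≡ 3 (mod 9): 7·t ≡ 3 − 1 = 2 (mod 9).
    The inverse of 7 mod 9 is 4 (since 7·4 = 28 = 3·9 + 1), so t ≡ 4·2 = 8 ≡ 8 (mod 9).
    Then x = 1 + 7·8 = 57, valid modulo lcm(7, 9) = 63: x ≡ 57 (mod 63).
  Combine with x ≡ 2 (mod 8): since gcd(63, 8) = 1, we get a unique residue mod 504.
    Write x = 57 + 63·t and substitute into x ≡ 2 (mod 8): 63·t ≡ 2 − 57 = -55 (mod 8).
    Reduce coefficients mod 8: 7·t ≡ 1 (mod 8).
    The inverse of 7 mod 8 is 7 (since 7·7 = 49 = 6·8 + 1), so t ≡ 7·1 = 7 ≡ 7 (mod 8).
    Then x = 57 + 63·7 = 498, valid modulo lcm(63, 8) = 504: x ≡ 498 (mod 504).
Verify: 498 mod 7 = 1 ✓, 498 mod 9 = 3 ✓, 498 mod 8 = 2 ✓.

x ≡ 498 (mod 504).


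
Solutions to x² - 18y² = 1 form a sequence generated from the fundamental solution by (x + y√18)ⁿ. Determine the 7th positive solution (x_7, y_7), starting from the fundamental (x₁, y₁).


Step 1: Find the fundamental solution (x₁, y₁) of x² - 18y² = 1.
  Expand √18 as a continued fraction. a₀ = ⌊√18⌋ = 4; iterate m_{k+1} = d_k·a_k − m_k, d_{k+1} = (18 − m_{k+1}²)/d_k, a_{k+1} = ⌊(a₀ + m_{k+1})/d_{k+1}⌋ (starting m₀ = 0, d₀ = 1), with convergents p_k = a_k·p_{k-1} + p_{k-2}, q_k = a_k·q_{k-1} + q_{k-2} (p₋₁ = 1, q₋₁ = 0):
  k = 0: a₀ = 4; p₀/q₀ = 4/1; p₀² − 18·q₀² = 16 − 18 = -2.
  k = 1: m = 4, d = 2, a = ⌊(4 + 4)/2⌋ = 4; p/q = (4·4 + 1)/(4·1 + 0) = 17/4; p² − 18·q² = 289 − 288 = 1.
  The first convergent with p² − 18·q² = 1 gives the fundamental solution (x₁, y₁) = (17, 4).
Step 2: Apply the recurrence (x_{n+1}, y_{n+1}) = (x₁x_n + 18y₁y_n, x₁y_n + y₁x_n) repeatedly.
  From (x_1, y_1) = (17, 4): x_2 = 17·17 + 18·4·4 = 577; y_2 = 17·4 + 4·17 = 136.
  From (x_2, y_2) = (577, 136): x_3 = 17·577 + 18·4·136 = 19601; y_3 = 17·136 + 4·577 = 4620.
  From (x_3, y_3) = (19601, 4620): x_4 = 17·19601 + 18·4·4620 = 665857; y_4 = 17·4620 + 4·19601 = 156944.
  From (x_4, y_4) = (665857, 156944): x_5 = 17·665857 + 18·4·156944 = 22619537; y_5 = 17·156944 + 4·665857 = 5331476.
  From (x_5, y_5) = (22619537, 5331476): x_6 = 17·22619537 + 18·4·5331476 = 768398401; y_6 = 17·5331476 + 4·22619537 = 181113240.
  From (x_6, y_6) = (768398401, 181113240): x_7 = 17·768398401 + 18·4·181113240 = 26102926097; y_7 = 17·181113240 + 4·768398401 = 6152518684.
Step 3: Verify x_7² - 18·y_7² = 681362750825443653409 - 681362750825443653408 = 1 (should be 1). ✓

(x_1, y_1) = (17, 4); (x_7, y_7) = (26102926097, 6152518684).


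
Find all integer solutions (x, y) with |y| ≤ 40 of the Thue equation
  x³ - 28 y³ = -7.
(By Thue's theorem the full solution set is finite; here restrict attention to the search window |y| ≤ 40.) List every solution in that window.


The equation is x³ - 28y³ = -7. For fixed y, x³ = 28·y³ − 7, so a solution requires the RHS to be a perfect cube.
Strategy: iterate y from -40 to 40, compute RHS = 28·y³ − 7, and check whether it is a (positive or negative) perfect cube.
Check small values of y:
  y = 0: RHS = -7 is not a perfect cube.
  y = 1: RHS = 21 is not a perfect cube.
  y = -1: RHS = -35 is not a perfect cube.
  y = 2: RHS = 217 is not a perfect cube.
  y = -2: RHS = -231 is not a perfect cube.
  y = 3: RHS = 749 is not a perfect cube.
  y = -3: RHS = -763 is not a perfect cube.
Continuing the search up to |y| = 40 finds no solutions either.
No (x, y) in the scanned range satisfies the equation.

No integer solutions with |y| ≤ 40.


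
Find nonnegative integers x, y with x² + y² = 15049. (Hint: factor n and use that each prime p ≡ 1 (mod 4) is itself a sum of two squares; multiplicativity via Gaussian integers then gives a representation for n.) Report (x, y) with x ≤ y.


Step 1: Factor n = 15049 = 101 · 149.
Step 2: Check the mod-4 condition on each prime factor: 101 ≡ 1 (mod 4), exponent 1; 149 ≡ 1 (mod 4), exponent 1.
All primes ≡ 3 (mod 4) appear to even exponent (or don't appear), so by the two-squares theorem n IS expressible as a sum of two squares.
Step 3: Build a representation. Here n = 101 · 149 is a product of primes ≡ 1 (mod 4). Each prime p ≡ 1 (mod 4) is itself a sum of two squares; find a² by testing p − a² for a perfect square:
  101: 101 − 1² = 100 = 10² ⇒ 101 = 1² + 10².
  149: 149 − 1² = 148, 149 − 2² = 145, 149 − 3² = 140, 149 − 4² = 133, 149 − 5² = 124, 149 − 6² = 113, 149 − 7² = 100 = 10² ⇒ 149 = 7² + 10².
  Combine using the Brahmagupta–Fibonacci identity (a² + b²)(c² + d²) = (ac − bd)² + (ad + bc)² = (ac + bd)² + (ad − bc)²:
  101 · 149 = 15049: from (1² + 10²)(7² + 10²), take (1·7 − 10·10, 1·10 + 10·7) = (7 − 100, 10 + 70) = (-93, 80); dropping signs (only squares matter) gives (93, 80); check 93² + 80² = 8649 + 6400 = 15049 ✓.
Step 4: Order so x ≤ y and verify: 80² + 93² = 6400 + 8649 = 15049 = n. ✓

n = 15049 = 80² + 93² (one valid representation with x ≤ y).


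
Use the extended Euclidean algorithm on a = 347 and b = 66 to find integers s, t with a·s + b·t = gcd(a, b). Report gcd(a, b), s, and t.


Euclidean algorithm on (347, 66) — divide until remainder is 0:
  347 = 5 · 66 + 17
  66 = 3 · 17 + 15
  17 = 1 · 15 + 2
  15 = 7 · 2 + 1
  2 = 2 · 1 + 0
gcd(347, 66) = 1.
Track Bezout coefficients alongside the remainders: start with r₀ = 347 = a·1 + b·0 (s = 1, t = 0) and r₁ = 66 = a·0 + b·1 (s = 0, t = 1); each new remainder r_{k+1} = r_{k-1} − q_k·r_k inherits s_{k+1} = s_{k-1} − q_k·s_k, t_{k+1} = t_{k-1} − q_k·t_k, so r_k = a·s_k + b·t_k at every step:
  q = 5: r = 17, s = 1 − 5·0 = 1, t = 0 − 5·1 = -5  (check: 347·1 + 66·(-5) = 17)
  q = 3: r = 15, s = 0 − 3·1 = -3, t = 1 − 3·(-5) = 16  (check: 347·(-3) + 66·16 = 15)
  q = 1: r = 2, s = 1 − 1·(-3) = 4, t = -5 − 1·16 = -21  (check: 347·4 + 66·(-21) = 2)
  q = 7: r = 1, s = -3 − 7·4 = -31, t = 16 − 7·(-21) = 163  (check: 347·(-31) + 66·163 = 1)
The row with r = 1 (the gcd) gives the Bezout coefficients s = -31, t = 163.
Result: 347 · (-31) + 66 · (163) = 1.

gcd(347, 66) = 1; s = -31, t = 163 (check: 347·(-31) + 66·163 = 1).


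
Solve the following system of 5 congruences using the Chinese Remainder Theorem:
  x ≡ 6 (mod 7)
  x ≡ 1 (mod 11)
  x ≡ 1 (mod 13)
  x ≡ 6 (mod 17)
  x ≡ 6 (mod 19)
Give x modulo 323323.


Product of moduli M = 7 · 11 · 13 · 17 · 19 = 323323.
Merge one congruence at a time:
  Start: x ≡ 6 (mod 7).
  Combine with x ≡ 1 (mod 11); new modulus lcm = 77.
    Write x = 6 + 7·t and substitute into x ≡ 1 (mod 11): 7·t ≡ 1 − 6 = -5 (mod 11).
    Reduce coefficients mod 11: 7·t ≡ 6 (mod 11).
    The inverse of 7 mod 11 is 8 (since 7·8 = 56 = 5·11 + 1), so t ≡ 8·6 = 48 ≡ 4 (mod 11).
    Then x = 6 + 7·4 = 34, valid modulo lcm(7, 11) = 77: x ≡ 34 (mod 77).
  Combine with x ≡ 1 (mod 13); new modulus lcm = 1001.
    Write x = 34 + 77·t and substitute into x ≡ 1 (mod 13): 77·t ≡ 1 − 34 = -33 (mod 13).
    Reduce coefficients mod 13: 12·t ≡ 6 (mod 13).
    The inverse of 12 mod 13 is 12 (since 12·12 = 144 = 11·13 + 1), so t ≡ 12·6 = 72 ≡ 7 (mod 13).
    Then x = 34 + 77·7 = 573, valid modulo lcm(77, 13) = 1001: x ≡ 573 (mod 1001).
  Combine with x ≡ 6 (mod 17); new modulus lcm = 17017.
    Write x = 573 + 1001·t and substitute into x ≡ 6 (mod 17): 1001·t ≡ 6 − 573 = -567 (mod 17).
    Reduce coefficients mod 17: 15·t ≡ 11 (mod 17).
    The inverse of 15 mod 17 is 8 (since 15·8 = 120 = 7·17 + 1), so t ≡ 8·11 = 88 ≡ 3 (mod 17).
    Then x = 573 + 1001·3 = 3576, valid modulo lcm(1001, 17) = 17017: x ≡ 3576 (mod 17017).
  Combine with x ≡ 6 (mod 19); new modulus lcm = 323323.
    Write x = 3576 + 17017·t and substitute into x ≡ 6 (mod 19): 17017·t ≡ 6 − 3576 = -3570 (mod 19).
    Reduce coefficients mod 19: 12·t ≡ 2 (mod 19).
    The inverse of 12 mod 19 is 8 (since 12·8 = 96 = 5·19 + 1), so t ≡ 8·2 = 16 ≡ 16 (mod 19).
    Then x = 3576 + 17017·16 = 275848, valid modulo lcm(17017, 19) = 323323: x ≡ 275848 (mod 323323).
Verify against each original: 275848 mod 7 = 6, 275848 mod 11 = 1, 275848 mod 13 = 1, 275848 mod 17 = 6, 275848 mod 19 = 6.

x ≡ 275848 (mod 323323).


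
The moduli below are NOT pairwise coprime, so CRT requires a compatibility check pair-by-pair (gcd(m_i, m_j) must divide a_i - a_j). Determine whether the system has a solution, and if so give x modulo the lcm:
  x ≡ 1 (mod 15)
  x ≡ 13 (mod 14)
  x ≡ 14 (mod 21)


Moduli 15, 14, 21 are not pairwise coprime, so CRT works modulo lcm(m_i) when all pairwise compatibility conditions hold.
Pairwise compatibility: gcd(m_i, m_j) must divide a_i - a_j for every pair.
Merge one congruence at a time:
  Start: x ≡ 1 (mod 15).
  Combine with x ≡ 13 (mod 14): gcd(15, 14) = 1; 13 - 1 = 12, which IS divisible by 1, so compatible.
    Write x = 1 + 15·t and substitute into x ≡ 13 (mod 14): 15·t ≡ 13 − 1 = 12 (mod 14).
    Reduce coefficients mod 14: 1·t ≡ 12 (mod 14).
    So t ≡ 12 (mod 14).
    Then x = 1 + 15·12 = 181, valid modulo lcm(15, 14) = 210: x ≡ 181 (mod 210).
  Combine with x ≡ 14 (mod 21): gcd(210, 21) = 21, and 14 - 181 = -167 is NOT divisible by 21.
    ⇒ system is inconsistent (no integer solution).

No solution (the system is inconsistent).


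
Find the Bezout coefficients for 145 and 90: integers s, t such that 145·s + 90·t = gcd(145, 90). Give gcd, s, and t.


Euclidean algorithm on (145, 90) — divide until remainder is 0:
  145 = 1 · 90 + 55
  90 = 1 · 55 + 35
  55 = 1 · 35 + 20
  35 = 1 · 20 + 15
  20 = 1 · 15 + 5
  15 = 3 · 5 + 0
gcd(145, 90) = 5.
Track Bezout coefficients alongside the remainders: start with r₀ = 145 = a·1 + b·0 (s = 1, t = 0) and r₁ = 90 = a·0 + b·1 (s = 0, t = 1); each new remainder r_{k+1} = r_{k-1} − q_k·r_k inherits s_{k+1} = s_{k-1} − q_k·s_k, t_{k+1} = t_{k-1} − q_k·t_k, so r_k = a·s_k + b·t_k at every step:
  q = 1: r = 55, s = 1 − 1·0 = 1, t = 0 − 1·1 = -1  (check: 145·1 + 90·(-1) = 55)
  q = 1: r = 35, s = 0 − 1·1 = -1, t = 1 − 1·(-1) = 2  (check: 145·(-1) + 90·2 = 35)
  q = 1: r = 20, s = 1 − 1·(-1) = 2, t = -1 − 1·2 = -3  (check: 145·2 + 90·(-3) = 20)
  q = 1: r = 15, s = -1 − 1·2 = -3, t = 2 − 1·(-3) = 5  (check: 145·(-3) + 90·5 = 15)
  q = 1: r = 5, s = 2 − 1·(-3) = 5, t = -3 − 1·5 = -8  (check: 145·5 + 90·(-8) = 5)
The row with r = 5 (the gcd) gives the Bezout coefficients s = 5, t = -8.
Result: 145 · (5) + 90 · (-8) = 5.

gcd(145, 90) = 5; s = 5, t = -8 (check: 145·5 + 90·(-8) = 5).


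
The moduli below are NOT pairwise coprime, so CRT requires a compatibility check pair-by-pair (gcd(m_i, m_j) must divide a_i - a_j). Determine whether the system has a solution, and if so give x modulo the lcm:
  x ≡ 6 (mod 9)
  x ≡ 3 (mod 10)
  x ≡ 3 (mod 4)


Moduli 9, 10, 4 are not pairwise coprime, so CRT works modulo lcm(m_i) when all pairwise compatibility conditions hold.
Pairwise compatibility: gcd(m_i, m_j) must divide a_i - a_j for every pair.
Merge one congruence at a time:
  Start: x ≡ 6 (mod 9).
  Combine with x ≡ 3 (mod 10): gcd(9, 10) = 1; 3 - 6 = -3, which IS divisible by 1, so compatible.
    Write x = 6 + 9·t and substitute into x ≡ 3 (mod 10): 9·t ≡ 3 − 6 = -3 (mod 10).
    Reduce coefficients mod 10: 9·t ≡ 7 (mod 10).
    The inverse of 9 mod 10 is 9 (since 9·9 = 81 = 8·10 + 1), so t ≡ 9·7 = 63 ≡ 3 (mod 10).
    Then x = 6 + 9·3 = 33, valid modulo lcm(9, 10) = 90: x ≡ 33 (mod 90).
  Combine with x ≡ 3 (mod 4): gcd(90, 4) = 2; 3 - 33 = -30, which IS divisible by 2, so compatible.
    Write x = 33 + 90·t and substitute into x ≡ 3 (mod 4): 90·t ≡ 3 − 33 = -30 (mod 4).
    Divide the congruence (and modulus) by g = 2: 45·t ≡ -15 (mod 2).
    Reduce coefficients mod 2: 1·t ≡ 1 (mod 2).
    So t ≡ 1 (mod 2).
    Then x = 33 + 90·1 = 123, valid modulo lcm(90, 4) = 180: x ≡ 123 (mod 180).
Verify: 123 mod 9 = 6, 123 mod 10 = 3, 123 mod 4 = 3.

x ≡ 123 (mod 180).


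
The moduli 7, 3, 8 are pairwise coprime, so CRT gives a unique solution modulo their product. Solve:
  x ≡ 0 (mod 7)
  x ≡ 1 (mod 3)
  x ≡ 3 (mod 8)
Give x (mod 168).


Moduli 7, 3, 8 are pairwise coprime; by CRT there is a unique solution modulo M = 7 · 3 · 8 = 168.
Solve pairwise, accumulating the modulus:
  Start with x ≡ 0 (mod 7).
  Combine with x ≡ 1 (mod 3): since gcd(7, 3) = 1, we get a unique residue mod 21.
    Write x = 0 + 7·t and substitute into x ≡ 1 (mod 3): 7·t ≡ 1 − 0 = 1 (mod 3).
    Reduce coefficients mod 3: 1·t ≡ 1 (mod 3).
    So t ≡ 1 (mod 3).
    Then x = 0 + 7·1 = 7, valid modulo lcm(7, 3) = 21: x ≡ 7 (mod 21).
  Combine with x ≡ 3 (mod 8): since gcd(21, 8) = 1, we get a unique residue mod 168.
    Write x = 7 + 21·t and substitute into x ≡ 3 (mod 8): 21·t ≡ 3 − 7 = -4 (mod 8).
    Reduce coefficients mod 8: 5·t ≡ 4 (mod 8).
    The inverse of 5 mod 8 is 5 (since 5·5 = 25 = 3·8 + 1), so t ≡ 5·4 = 20 ≡ 4 (mod 8).
    Then x = 7 + 21·4 = 91, valid modulo lcm(21, 8) = 168: x ≡ 91 (mod 168).
Verify: 91 mod 7 = 0 ✓, 91 mod 3 = 1 ✓, 91 mod 8 = 3 ✓.

x ≡ 91 (mod 168).


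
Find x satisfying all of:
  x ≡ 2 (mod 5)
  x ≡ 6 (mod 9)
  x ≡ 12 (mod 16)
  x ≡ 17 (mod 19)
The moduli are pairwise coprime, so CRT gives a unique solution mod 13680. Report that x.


Product of moduli M = 5 · 9 · 16 · 19 = 13680.
Merge one congruence at a time:
  Start: x ≡ 2 (mod 5).
  Combine with x ≡ 6 (mod 9); new modulus lcm = 45.
    Write x = 2 + 5·t and substitute into x ≡ 6 (mod 9): 5·t ≡ 6 − 2 = 4 (mod 9).
    The inverse of 5 mod 9 is 2 (since 5·2 = 10 = 1·9 + 1), so t ≡ 2·4 = 8 ≡ 8 (mod 9).
    Then x = 2 + 5·8 = 42, valid modulo lcm(5, 9) = 45: x ≡ 42 (mod 45).
  Combine with x ≡ 12 (mod 16); new modulus lcm = 720.
    Write x = 42 + 45·t and substitute into x ≡ 12 (mod 16): 45·t ≡ 12 − 42 = -30 (mod 16).
    Reduce coefficients mod 16: 13·t ≡ 2 (mod 16).
    The inverse of 13 mod 16 is 5 (since 13·5 = 65 = 4·16 + 1), so t ≡ 5·2 = 10 ≡ 10 (mod 16).
    Then x = 42 + 45·10 = 492, valid modulo lcm(45, 16) = 720: x ≡ 492 (mod 720).
  Combine with x ≡ 17 (mod 19); new modulus lcm = 13680.
    Write x = 492 + 720·t and substitute into x ≡ 17 (mod 19): 720·t ≡ 17 − 492 = -475 (mod 19).
    Reduce coefficients mod 19: 17·t ≡ 0 (mod 19).
    The inverse of 17 mod 19 is 9 (since 17·9 = 153 = 8·19 + 1), so t ≡ 9·0 = 0 ≡ 0 (mod 19).
    Then x = 492 + 720·0 = 492, valid modulo lcm(720, 19) = 13680: x ≡ 492 (mod 13680).
Verify against each original: 492 mod 5 = 2, 492 mod 9 = 6, 492 mod 16 = 12, 492 mod 19 = 17.

x ≡ 492 (mod 13680).


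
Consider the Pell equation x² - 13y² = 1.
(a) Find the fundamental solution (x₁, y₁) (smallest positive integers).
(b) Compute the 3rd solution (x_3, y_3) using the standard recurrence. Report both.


Step 1: Find the fundamental solution (x₁, y₁) of x² - 13y² = 1.
  Expand √13 as a continued fraction. a₀ = ⌊√13⌋ = 3; iterate m_{k+1} = d_k·a_k − m_k, d_{k+1} = (13 − m_{k+1}²)/d_k, a_{k+1} = ⌊(a₀ + m_{k+1})/d_{k+1}⌋ (starting m₀ = 0, d₀ = 1), with convergents p_k = a_k·p_{k-1} + p_{k-2}, q_k = a_k·q_{k-1} + q_{k-2} (p₋₁ = 1, q₋₁ = 0):
  k = 0: a₀ = 3; p₀/q₀ = 3/1; p₀² − 13·q₀² = 9 − 13 = -4.
  k = 1: m = 3, d = 4, a = ⌊(3 + 3)/4⌋ = 1; p/q = (1·3 + 1)/(1·1 + 0) = 4/1; p² − 13·q² = 16 − 13 = 3.
  k = 2: m = 1, d = 3, a = ⌊(3 + 1)/3⌋ = 1; p/q = (1·4 + 3)/(1·1 + 1) = 7/2; p² − 13·q² = 49 − 52 = -3.
  k = 3: m = 2, d = 3, a = ⌊(3 + 2)/3⌋ = 1; p/q = (1·7 + 4)/(1·2 + 1) = 11/3; p² − 13·q² = 121 − 117 = 4.
  k = 4: m = 1, d = 4, a = ⌊(3 + 1)/4⌋ = 1; p/q = (1·11 + 7)/(1·3 + 2) = 18/5; p² − 13·q² = 324 − 325 = -1.
  k = 5: m = 3, d = 1, a = ⌊(3 + 3)/1⌋ = 6; p/q = (6·18 + 11)/(6·5 + 3) = 119/33; p² − 13·q² = 14161 − 14157 = 4.
  k = 6: m = 3, d = 4, a = ⌊(3 + 3)/4⌋ = 1; p/q = (1·119 + 18)/(1·33 + 5) = 137/38; p² − 13·q² = 18769 − 18772 = -3.
  k = 7: m = 1, d = 3, a = ⌊(3 + 1)/3⌋ = 1; p/q = (1·137 + 119)/(1·38 + 33) = 256/71; p² − 13·q² = 65536 − 65533 = 3.
  k = 8: m = 2, d = 3, a = ⌊(3 + 2)/3⌋ = 1; p/q = (1·256 + 137)/(1·71 + 38) = 393/109; p² − 13·q² = 154449 − 154453 = -4.
  k = 9: m = 1, d = 4, a = ⌊(3 + 1)/4⌋ = 1; p/q = (1·393 + 256)/(1·109 + 71) = 649/180; p² − 13·q² = 421201 − 421200 = 1.
  The first convergent with p² − 13·q² = 1 gives the fundamental solution (x₁, y₁) = (649, 180).
Step 2: Apply the recurrence (x_{n+1}, y_{n+1}) = (x₁x_n + 13y₁y_n, x₁y_n + y₁x_n) repeatedly.
  From (x_1, y_1) = (649, 180): x_2 = 649·649 + 13·180·180 = 842401; y_2 = 649·180 + 180·649 = 233640.
  From (x_2, y_2) = (842401, 233640): x_3 = 649·842401 + 13·180·233640 = 1093435849; y_3 = 649·233640 + 180·842401 = 303264540.
Step 3: Verify x_3² - 13·y_3² = 1195601955878350801 - 1195601955878350800 = 1 (should be 1). ✓

(x_1, y_1) = (649, 180); (x_3, y_3) = (1093435849, 303264540).


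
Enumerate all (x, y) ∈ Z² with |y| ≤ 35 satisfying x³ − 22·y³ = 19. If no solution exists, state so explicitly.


The equation is x³ - 22y³ = 19. For fixed y, x³ = 22·y³ + 19, so a solution requires the RHS to be a perfect cube.
Strategy: iterate y from -35 to 35, compute RHS = 22·y³ + 19, and check whether it is a (positive or negative) perfect cube.
Check small values of y:
  y = 0: RHS = 19 is not a perfect cube.
  y = 1: RHS = 41 is not a perfect cube.
  y = -1: RHS = -3 is not a perfect cube.
  y = 2: RHS = 195 is not a perfect cube.
  y = -2: RHS = -157 is not a perfect cube.
  y = 3: RHS = 613 is not a perfect cube.
  y = -3: RHS = -575 is not a perfect cube.
Continuing the search up to |y| = 35 finds no solutions either.
No (x, y) in the scanned range satisfies the equation.

No integer solutions with |y| ≤ 35.


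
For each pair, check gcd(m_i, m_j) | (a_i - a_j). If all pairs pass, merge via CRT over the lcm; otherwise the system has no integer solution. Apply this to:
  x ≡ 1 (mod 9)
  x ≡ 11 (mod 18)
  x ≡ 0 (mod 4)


Moduli 9, 18, 4 are not pairwise coprime, so CRT works modulo lcm(m_i) when all pairwise compatibility conditions hold.
Pairwise compatibility: gcd(m_i, m_j) must divide a_i - a_j for every pair.
Merge one congruence at a time:
  Start: x ≡ 1 (mod 9).
  Combine with x ≡ 11 (mod 18): gcd(9, 18) = 9, and 11 - 1 = 10 is NOT divisible by 9.
    ⇒ system is inconsistent (no integer solution).

No solution (the system is inconsistent).


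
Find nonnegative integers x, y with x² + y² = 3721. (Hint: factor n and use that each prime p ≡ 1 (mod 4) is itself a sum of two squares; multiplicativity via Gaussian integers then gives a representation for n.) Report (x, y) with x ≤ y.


Step 1: Factor n = 3721 = 61^2.
Step 2: Check the mod-4 condition on each prime factor: 61 ≡ 1 (mod 4), exponent 2.
All primes ≡ 3 (mod 4) appear to even exponent (or don't appear), so by the two-squares theorem n IS expressible as a sum of two squares.
Step 3: Build a representation. Here n = 61 · 61 is a product of primes ≡ 1 (mod 4). Each prime p ≡ 1 (mod 4) is itself a sum of two squares; find a² by testing p − a² for a perfect square:
  61: 61 − 1² = 60, 61 − 2² = 57, 61 − 3² = 52, 61 − 4² = 45, 61 − 5² = 36 = 6² ⇒ 61 = 5² + 6².
  Combine using the Brahmagupta–Fibonacci identity (a² + b²)(c² + d²) = (ac − bd)² + (ad + bc)² = (ac + bd)² + (ad − bc)²:
  61 · 61 = 3721: from (5² + 6²)(5² + 6²), take (5·5 − 6·6, 5·6 + 6·5) = (25 − 36, 30 + 30) = (-11, 60); dropping signs (only squares matter) gives (11, 60); check 11² + 60² = 121 + 3600 = 3721 ✓.
Step 4: Order so x ≤ y and verify: 11² + 60² = 121 + 3600 = 3721 = n. ✓

n = 3721 = 11² + 60² (one valid representation with x ≤ y).


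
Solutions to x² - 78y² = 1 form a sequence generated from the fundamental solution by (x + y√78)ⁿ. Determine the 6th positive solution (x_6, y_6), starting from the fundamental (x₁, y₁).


Step 1: Find the fundamental solution (x₁, y₁) of x² - 78y² = 1.
  Expand √78 as a continued fraction. a₀ = ⌊√78⌋ = 8; iterate m_{k+1} = d_k·a_k − m_k, d_{k+1} = (78 − m_{k+1}²)/d_k, a_{k+1} = ⌊(a₀ + m_{k+1})/d_{k+1}⌋ (starting m₀ = 0, d₀ = 1), with convergents p_k = a_k·p_{k-1} + p_{k-2}, q_k = a_k·q_{k-1} + q_{k-2} (p₋₁ = 1, q₋₁ = 0):
  k = 0: a₀ = 8; p₀/q₀ = 8/1; p₀² − 78·q₀² = 64 − 78 = -14.
  k = 1: m = 8, d = 14, a = ⌊(8 + 8)/14⌋ = 1; p/q = (1·8 + 1)/(1·1 + 0) = 9/1; p² − 78·q² = 81 − 78 = 3.
  k = 2: m = 6, d = 3, a = ⌊(8 + 6)/3⌋ = 4; p/q = (4·9 + 8)/(4·1 + 1) = 44/5; p² − 78·q² = 1936 − 1950 = -14.
  k = 3: m = 6, d = 14, a = ⌊(8 + 6)/14⌋ = 1; p/q = (1·44 + 9)/(1·5 + 1) = 53/6; p² − 78·q² = 2809 − 2808 = 1.
  The first convergent with p² − 78·q² = 1 gives the fundamental solution (x₁, y₁) = (53, 6).
Step 2: Apply the recurrence (x_{n+1}, y_{n+1}) = (x₁x_n + 78y₁y_n, x₁y_n + y₁x_n) repeatedly.
  From (x_1, y_1) = (53, 6): x_2 = 53·53 + 78·6·6 = 5617; y_2 = 53·6 + 6·53 = 636.
  From (x_2, y_2) = (5617, 636): x_3 = 53·5617 + 78·6·636 = 595349; y_3 = 53·636 + 6·5617 = 67410.
  From (x_3, y_3) = (595349, 67410): x_4 = 53·595349 + 78·6·67410 = 63101377; y_4 = 53·67410 + 6·595349 = 7144824.
  From (x_4, y_4) = (63101377, 7144824): x_5 = 53·63101377 + 78·6·7144824 = 6688150613; y_5 = 53·7144824 + 6·63101377 = 757283934.
  From (x_5, y_5) = (6688150613, 757283934): x_6 = 53·6688150613 + 78·6·757283934 = 708880863601; y_6 = 53·757283934 + 6·6688150613 = 80264952180.
Step 3: Verify x_6² - 78·y_6² = 502512078779699566687201 - 502512078779699566687200 = 1 (should be 1). ✓

(x_1, y_1) = (53, 6); (x_6, y_6) = (708880863601, 80264952180).


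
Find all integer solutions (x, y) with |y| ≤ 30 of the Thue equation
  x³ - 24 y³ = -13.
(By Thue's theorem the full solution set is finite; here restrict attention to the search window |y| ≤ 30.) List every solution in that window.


The equation is x³ - 24y³ = -13. For fixed y, x³ = 24·y³ − 13, so a solution requires the RHS to be a perfect cube.
Strategy: iterate y from -30 to 30, compute RHS = 24·y³ − 13, and check whether it is a (positive or negative) perfect cube.
Check small values of y:
  y = 0: RHS = -13 is not a perfect cube.
  y = 1: RHS = 11 is not a perfect cube.
  y = -1: RHS = -37 is not a perfect cube.
  y = 2: RHS = 179 is not a perfect cube.
  y = -2: RHS = -205 is not a perfect cube.
  y = 3: RHS = 635 is not a perfect cube.
  y = -3: RHS = -661 is not a perfect cube.
Continuing the search up to |y| = 30 finds no solutions either.
No (x, y) in the scanned range satisfies the equation.

No integer solutions with |y| ≤ 30.


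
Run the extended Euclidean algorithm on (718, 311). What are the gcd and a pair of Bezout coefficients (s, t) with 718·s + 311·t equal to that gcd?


Euclidean algorithm on (718, 311) — divide until remainder is 0:
  718 = 2 · 311 + 96
  311 = 3 · 96 + 23
  96 = 4 · 23 + 4
  23 = 5 · 4 + 3
  4 = 1 · 3 + 1
  3 = 3 · 1 + 0
gcd(718, 311) = 1.
Track Bezout coefficients alongside the remainders: start with r₀ = 718 = a·1 + b·0 (s = 1, t = 0) and r₁ = 311 = a·0 + b·1 (s = 0, t = 1); each new remainder r_{k+1} = r_{k-1} − q_k·r_k inherits s_{k+1} = s_{k-1} − q_k·s_k, t_{k+1} = t_{k-1} − q_k·t_k, so r_k = a·s_k + b·t_k at every step:
  q = 2: r = 96, s = 1 − 2·0 = 1, t = 0 − 2·1 = -2  (check: 718·1 + 311·(-2) = 96)
  q = 3: r = 23, s = 0 − 3·1 = -3, t = 1 − 3·(-2) = 7  (check: 718·(-3) + 311·7 = 23)
  q = 4: r = 4, s = 1 − 4·(-3) = 13, t = -2 − 4·7 = -30  (check: 718·13 + 311·(-30) = 4)
  q = 5: r = 3, s = -3 − 5·13 = -68, t = 7 − 5·(-30) = 157  (check: 718·(-68) + 311·157 = 3)
  q = 1: r = 1, s = 13 − 1·(-68) = 81, t = -30 − 1·157 = -187  (check: 718·81 + 311·(-187) = 1)
The row with r = 1 (the gcd) gives the Bezout coefficients s = 81, t = -187.
Result: 718 · (81) + 311 · (-187) = 1.

gcd(718, 311) = 1; s = 81, t = -187 (check: 718·81 + 311·(-187) = 1).


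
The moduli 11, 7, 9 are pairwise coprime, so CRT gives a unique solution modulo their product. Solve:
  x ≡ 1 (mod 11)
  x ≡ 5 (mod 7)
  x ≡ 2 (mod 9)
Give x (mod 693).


Moduli 11, 7, 9 are pairwise coprime; by CRT there is a unique solution modulo M = 11 · 7 · 9 = 693.
Solve pairwise, accumulating the modulus:
  Start with x ≡ 1 (mod 11).
  Combine with x ≡ 5 (mod 7): since gcd(11, 7) = 1, we get a unique residue mod 77.
    Write x = 1 + 11·t and substitute into x ≡ 5 (mod 7): 11·t ≡ 5 − 1 = 4 (mod 7).
    Reduce coefficients mod 7: 4·t ≡ 4 (mod 7).
    The inverse of 4 mod 7 is 2 (since 4·2 = 8 = 1·7 + 1), so t ≡ 2·4 = 8 ≡ 1 (mod 7).
    Then x = 1 + 11·1 = 12, valid modulo lcm(11, 7) = 77: x ≡ 12 (mod 77).
  Combine with x ≡ 2 (mod 9): since gcd(77, 9) = 1, we get a unique residue mod 693.
    Write x = 12 + 77·t and substitute into x ≡ 2 (mod 9): 77·t ≡ 2 − 12 = -10 (mod 9).
    Reduce coefficients mod 9: 5·t ≡ 8 (mod 9).
    The inverse of 5 mod 9 is 2 (since 5·2 = 10 = 1·9 + 1), so t ≡ 2·8 = 16 ≡ 7 (mod 9).
    Then x = 12 + 77·7 = 551, valid modulo lcm(77, 9) = 693: x ≡ 551 (mod 693).
Verify: 551 mod 11 = 1 ✓, 551 mod 7 = 5 ✓, 551 mod 9 = 2 ✓.

x ≡ 551 (mod 693).


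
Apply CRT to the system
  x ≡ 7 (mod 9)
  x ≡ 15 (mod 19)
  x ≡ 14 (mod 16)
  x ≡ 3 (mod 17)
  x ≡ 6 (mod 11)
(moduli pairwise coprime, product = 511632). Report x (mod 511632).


Product of moduli M = 9 · 19 · 16 · 17 · 11 = 511632.
Merge one congruence at a time:
  Start: x ≡ 7 (mod 9).
  Combine with x ≡ 15 (mod 19); new modulus lcm = 171.
    Write x = 7 + 9·t and substitute into x ≡ 15 (mod 19): 9·t ≡ 15 − 7 = 8 (mod 19).
    The inverse of 9 mod 19 is 17 (since 9·17 = 153 = 8·19 + 1), so t ≡ 17·8 = 136 ≡ 3 (mod 19).
    Then x = 7 + 9·3 = 34, valid modulo lcm(9, 19) = 171: x ≡ 34 (mod 171).
  Combine with x ≡ 14 (mod 16); new modulus lcm = 2736.
    Write x = 34 + 171·t and substitute into x ≡ 14 (mod 16): 171·t ≡ 14 − 34 = -20 (mod 16).
    Reduce coefficients mod 16: 11·t ≡ 12 (mod 16).
    The inverse of 11 mod 16 is 3 (since 11·3 = 33 = 2·16 + 1), so t ≡ 3·12 = 36 ≡ 4 (mod 16).
    Then x = 34 + 171·4 = 718, valid modulo lcm(171, 16) = 2736: x ≡ 718 (mod 2736).
  Combine with x ≡ 3 (mod 17); new modulus lcm = 46512.
    Write x = 718 + 2736·t and substitute into x ≡ 3 (mod 17): 2736·t ≡ 3 − 718 = -715 (mod 17).
    Reduce coefficients mod 17: 16·t ≡ 16 (mod 17).
    The inverse of 16 mod 17 is 16 (since 16·16 = 256 = 15·17 + 1), so t ≡ 16·16 = 256 ≡ 1 (mod 17).
    Then x = 718 + 2736·1 = 3454, valid modulo lcm(2736, 17) = 46512: x ≡ 3454 (mod 46512).
  Combine with x ≡ 6 (mod 11); new modulus lcm = 511632.
    Write x = 3454 + 46512·t and substitute into x ≡ 6 (mod 11): 46512·t ≡ 6 − 3454 = -3448 (mod 11).
    Reduce coefficients mod 11: 4·t ≡ 6 (mod 11).
    The inverse of 4 mod 11 is 3 (since 4·3 = 12 = 1·11 + 1), so t ≡ 3·6 = 18 ≡ 7 (mod 11).
    Then x = 3454 + 46512·7 = 329038, valid modulo lcm(46512, 11) = 511632: x ≡ 329038 (mod 511632).
Verify against each original: 329038 mod 9 = 7, 329038 mod 19 = 15, 329038 mod 16 = 14, 329038 mod 17 = 3, 329038 mod 11 = 6.

x ≡ 329038 (mod 511632).


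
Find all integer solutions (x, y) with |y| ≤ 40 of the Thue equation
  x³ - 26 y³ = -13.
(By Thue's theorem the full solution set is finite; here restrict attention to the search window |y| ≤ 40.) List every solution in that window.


The equation is x³ - 26y³ = -13. For fixed y, x³ = 26·y³ − 13, so a solution requires the RHS to be a perfect cube.
Strategy: iterate y from -40 to 40, compute RHS = 26·y³ − 13, and check whether it is a (positive or negative) perfect cube.
Check small values of y:
  y = 0: RHS = -13 is not a perfect cube.
  y = 1: RHS = 13 is not a perfect cube.
  y = -1: RHS = -39 is not a perfect cube.
  y = 2: RHS = 195 is not a perfect cube.
  y = -2: RHS = -221 is not a perfect cube.
  y = 3: RHS = 689 is not a perfect cube.
  y = -3: RHS = -715 is not a perfect cube.
Continuing the search up to |y| = 40 finds no solutions either.
No (x, y) in the scanned range satisfies the equation.

No integer solutions with |y| ≤ 40.


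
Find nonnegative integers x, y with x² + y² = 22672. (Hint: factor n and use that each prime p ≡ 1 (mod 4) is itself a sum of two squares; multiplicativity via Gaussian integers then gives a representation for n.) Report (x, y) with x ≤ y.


Step 1: Factor n = 22672 = 2^4 · 13 · 109.
Step 2: Check the mod-4 condition on each prime factor: 2 = 2 (special); 13 ≡ 1 (mod 4), exponent 1; 109 ≡ 1 (mod 4), exponent 1.
All primes ≡ 3 (mod 4) appear to even exponent (or don't appear), so by the two-squares theorem n IS expressible as a sum of two squares.
Step 3: Build a representation. Group n = k² · m with k = 4 and m = 13 · 109 = 1417 (a product of primes ≡ 1 (mod 4)); a representation of m scales to one of n via (k·x)² + (k·y)² = k²(x² + y²). Each prime p ≡ 1 (mod 4) is itself a sum of two squares; find a² by testing p − a² for a perfect square:
  13: 13 − 1² = 12, 13 − 2² = 9 = 3² ⇒ 13 = 2² + 3².
  109: 109 − 1² = 108, 109 − 2² = 105, 109 − 3² = 100 = 10² ⇒ 109 = 3² + 10².
  Combine using the Brahmagupta–Fibonacci identity (a² + b²)(c² + d²) = (ac − bd)² + (ad + bc)² = (ac + bd)² + (ad − bc)²:
  13 · 109 = 1417: from (2² + 3²)(3² + 10²), take (2·3 − 3·10, 2·10 + 3·3) = (6 − 30, 20 + 9) = (-24, 29); dropping signs (only squares matter) gives (24, 29); check 24² + 29² = 576 + 841 = 1417 ✓.
  Scale by k = 4: (4·24, 4·29) = (96, 116).
Step 4: Order so x ≤ y and verify: 96² + 116² = 9216 + 13456 = 22672 = n. ✓

n = 22672 = 96² + 116² (one valid representation with x ≤ y).


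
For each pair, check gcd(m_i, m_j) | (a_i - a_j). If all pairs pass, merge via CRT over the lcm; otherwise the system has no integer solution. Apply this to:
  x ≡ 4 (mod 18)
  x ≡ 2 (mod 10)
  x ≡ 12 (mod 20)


Moduli 18, 10, 20 are not pairwise coprime, so CRT works modulo lcm(m_i) when all pairwise compatibility conditions hold.
Pairwise compatibility: gcd(m_i, m_j) must divide a_i - a_j for every pair.
Merge one congruence at a time:
  Start: x ≡ 4 (mod 18).
  Combine with x ≡ 2 (mod 10): gcd(18, 10) = 2; 2 - 4 = -2, which IS divisible by 2, so compatible.
    Write x = 4 + 18·t and substitute into x ≡ 2 (mod 10): 18·t ≡ 2 − 4 = -2 (mod 10).
    Divide the congruence (and modulus) by g = 2: 9·t ≡ -1 (mod 5).
    Reduce coefficients mod 5: 4·t ≡ 4 (mod 5).
    The inverse of 4 mod 5 is 4 (since 4·4 = 16 = 3·5 + 1), so t ≡ 4·4 = 16 ≡ 1 (mod 5).
    Then x = 4 + 18·1 = 22, valid modulo lcm(18, 10) = 90: x ≡ 22 (mod 90).
  Combine with x ≡ 12 (mod 20): gcd(90, 20) = 10; 12 - 22 = -10, which IS divisible by 10, so compatible.
    Write x = 22 + 90·t and substitute into x ≡ 12 (mod 20): 90·t ≡ 12 − 22 = -10 (mod 20).
    Divide the congruence (and modulus) by g = 10: 9·t ≡ -1 (mod 2).
    Reduce coefficients mod 2: 1·t ≡ 1 (mod 2).
    So t ≡ 1 (mod 2).
    Then x = 22 + 90·1 = 112, valid modulo lcm(90, 20) = 180: x ≡ 112 (mod 180).
Verify: 112 mod 18 = 4, 112 mod 10 = 2, 112 mod 20 = 12.

x ≡ 112 (mod 180).


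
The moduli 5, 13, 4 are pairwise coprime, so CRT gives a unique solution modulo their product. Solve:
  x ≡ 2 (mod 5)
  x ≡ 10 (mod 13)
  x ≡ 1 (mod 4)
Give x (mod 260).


Moduli 5, 13, 4 are pairwise coprime; by CRT there is a unique solution modulo M = 5 · 13 · 4 = 260.
Solve pairwise, accumulating the modulus:
  Start with x ≡ 2 (mod 5).
  Combine with x ≡ 10 (mod 13): since gcd(5, 13) = 1, we get a unique residue mod 65.
    Write x = 2 + 5·t and substitute into x ≡ 10 (mod 13): 5·t ≡ 10 − 2 = 8 (mod 13).
    The inverse of 5 mod 13 is 8 (since 5·8 = 40 = 3·13 + 1), so t ≡ 8·8 = 64 ≡ 12 (mod 13).
    Then x = 2 + 5·12 = 62, valid modulo lcm(5, 13) = 65: x ≡ 62 (mod 65).
  Combine with x ≡ 1 (mod 4): since gcd(65, 4) = 1, we get a unique residue mod 260.
    Write x = 62 + 65·t and substitute into x ≡ 1 (mod 4): 65·t ≡ 1 − 62 = -61 (mod 4).
    Reduce coefficients mod 4: 1·t ≡ 3 (mod 4).
    So t ≡ 3 (mod 4).
    Then x = 62 + 65·3 = 257, valid modulo lcm(65, 4) = 260: x ≡ 257 (mod 260).
Verify: 257 mod 5 = 2 ✓, 257 mod 13 = 10 ✓, 257 mod 4 = 1 ✓.

x ≡ 257 (mod 260).


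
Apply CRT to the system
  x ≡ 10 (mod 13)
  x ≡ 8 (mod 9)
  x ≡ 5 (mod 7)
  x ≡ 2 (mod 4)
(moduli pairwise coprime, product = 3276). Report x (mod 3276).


Product of moduli M = 13 · 9 · 7 · 4 = 3276.
Merge one congruence at a time:
  Start: x ≡ 10 (mod 13).
  Combine with x ≡ 8 (mod 9); new modulus lcm = 117.
    Write x = 10 + 13·t and substitute into x ≡ 8 (mod 9): 13·t ≡ 8 − 10 = -2 (mod 9).
    Reduce coefficients mod 9: 4·t ≡ 7 (mod 9).
    The inverse of 4 mod 9 is 7 (since 4·7 = 28 = 3·9 + 1), so t ≡ 7·7 = 49 ≡ 4 (mod 9).
    Then x = 10 + 13·4 = 62, valid modulo lcm(13, 9) = 117: x ≡ 62 (mod 117).
  Combine with x ≡ 5 (mod 7); new modulus lcm = 819.
    Write x = 62 + 117·t and substitute into x ≡ 5 (mod 7): 117·t ≡ 5 − 62 = -57 (mod 7).
    Reduce coefficients mod 7: 5·t ≡ 6 (mod 7).
    The inverse of 5 mod 7 is 3 (since 5·3 = 15 = 2·7 + 1), so t ≡ 3·6 = 18 ≡ 4 (mod 7).
    Then x = 62 + 117·4 = 530, valid modulo lcm(117, 7) = 819: x ≡ 530 (mod 819).
  Combine with x ≡ 2 (mod 4); new modulus lcm = 3276.
    Write x = 530 + 819·t and substitute into x ≡ 2 (mod 4): 819·t ≡ 2 − 530 = -528 (mod 4).
    Reduce coefficients mod 4: 3·t ≡ 0 (mod 4).
    The inverse of 3 mod 4 is 3 (since 3·3 = 9 = 2·4 + 1), so t ≡ 3·0 = 0 ≡ 0 (mod 4).
    Then x = 530 + 819·0 = 530, valid modulo lcm(819, 4) = 3276: x ≡ 530 (mod 3276).
Verify against each original: 530 mod 13 = 10, 530 mod 9 = 8, 530 mod 7 = 5, 530 mod 4 = 2.

x ≡ 530 (mod 3276).
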